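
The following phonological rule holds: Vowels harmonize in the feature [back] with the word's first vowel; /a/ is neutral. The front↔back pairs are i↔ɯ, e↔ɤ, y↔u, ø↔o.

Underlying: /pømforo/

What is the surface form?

[pømførø]

/o/ harmonizes with /ø/ ([-back]) → [ø]
/o/ harmonizes with /ø/ ([-back]) → [ø]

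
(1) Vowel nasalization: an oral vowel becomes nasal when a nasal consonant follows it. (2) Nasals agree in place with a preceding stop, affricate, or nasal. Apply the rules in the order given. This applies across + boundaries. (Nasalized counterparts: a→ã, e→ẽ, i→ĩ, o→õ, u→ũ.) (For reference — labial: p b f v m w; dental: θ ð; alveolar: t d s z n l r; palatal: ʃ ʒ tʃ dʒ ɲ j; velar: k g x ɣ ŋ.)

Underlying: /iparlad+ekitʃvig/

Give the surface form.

[iparlad+ekitʃvig]

Rule 1: no segment meets the rule's conditions; no change.
After rule 1: iparlad+ekitʃvig
Rule 2: no segment meets the rule's conditions; no change.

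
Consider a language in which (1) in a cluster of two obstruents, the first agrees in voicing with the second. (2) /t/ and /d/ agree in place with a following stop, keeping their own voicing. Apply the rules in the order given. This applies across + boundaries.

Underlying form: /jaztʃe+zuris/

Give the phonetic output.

Rule 1: /z/ before /tʃ/ (voiceless) → [s]
After rule 1: jastʃe+zuris
Rule 2: no segment meets the rule's conditions; no change.

[jastʃe+zuris]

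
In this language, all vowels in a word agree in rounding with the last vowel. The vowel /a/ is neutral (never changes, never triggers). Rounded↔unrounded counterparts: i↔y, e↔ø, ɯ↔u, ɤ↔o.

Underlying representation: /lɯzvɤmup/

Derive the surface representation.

[luzvomup]

/ɯ/ harmonizes with /u/ ([+round]) → [u]
/ɤ/ harmonizes with /u/ ([+round]) → [o]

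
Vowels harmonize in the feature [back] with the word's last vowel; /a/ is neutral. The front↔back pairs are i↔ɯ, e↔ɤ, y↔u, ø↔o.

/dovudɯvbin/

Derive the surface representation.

[døvydivbin]

/o/ harmonizes with /i/ ([-back]) → [ø]
/u/ harmonizes with /i/ ([-back]) → [y]
/ɯ/ harmonizes with /i/ ([-back]) → [i]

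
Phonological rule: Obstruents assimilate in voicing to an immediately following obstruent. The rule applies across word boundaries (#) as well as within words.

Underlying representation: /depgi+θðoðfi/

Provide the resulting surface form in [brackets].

[debgi+ððoθfi]

/p/ before /g/ (voiced) → [b]
/θ/ before /ð/ (voiced) → [ð]
/ð/ before /f/ (voiceless) → [θ]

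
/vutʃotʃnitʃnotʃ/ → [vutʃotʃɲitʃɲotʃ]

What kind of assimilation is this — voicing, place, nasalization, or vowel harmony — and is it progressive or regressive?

/n/→[ɲ] /n/→[ɲ].
Each target copies a feature from the preceding segment, so the direction is progressive.

place assimilation, progressive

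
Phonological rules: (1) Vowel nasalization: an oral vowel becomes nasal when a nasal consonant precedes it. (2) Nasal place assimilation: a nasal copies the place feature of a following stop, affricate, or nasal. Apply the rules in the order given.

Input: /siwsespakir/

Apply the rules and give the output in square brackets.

Rule 1: no segment meets the rule's conditions; no change.
After rule 1: siwsespakir
Rule 2: no segment meets the rule's conditions; no change.

[siwsespakir]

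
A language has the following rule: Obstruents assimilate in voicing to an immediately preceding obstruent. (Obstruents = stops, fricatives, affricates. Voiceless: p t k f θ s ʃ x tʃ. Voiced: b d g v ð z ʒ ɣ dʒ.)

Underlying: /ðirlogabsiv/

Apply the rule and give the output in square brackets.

[ðirlogabziv]

/s/ after /b/ (voiced) → [z]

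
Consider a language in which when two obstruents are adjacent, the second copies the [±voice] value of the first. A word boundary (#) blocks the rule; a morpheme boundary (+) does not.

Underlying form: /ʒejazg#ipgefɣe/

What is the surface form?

/g/ after /p/ (voiceless) → [k]
/ɣ/ after /f/ (voiceless) → [x]

[ʒejazg#ipkefxe]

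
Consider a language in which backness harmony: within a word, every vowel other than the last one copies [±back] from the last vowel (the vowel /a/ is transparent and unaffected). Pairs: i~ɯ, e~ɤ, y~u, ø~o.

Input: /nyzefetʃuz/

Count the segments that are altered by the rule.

3

/y/ harmonizes with /u/ ([+back]) → [u]
/e/ harmonizes with /u/ ([+back]) → [ɤ]
/e/ harmonizes with /u/ ([+back]) → [ɤ]
3 segments change.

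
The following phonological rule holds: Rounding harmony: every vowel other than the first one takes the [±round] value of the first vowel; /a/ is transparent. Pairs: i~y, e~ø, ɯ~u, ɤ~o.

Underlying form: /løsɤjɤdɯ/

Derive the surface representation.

/ɤ/ harmonizes with /ø/ ([+round]) → [o]
/ɤ/ harmonizes with /ø/ ([+round]) → [o]
/ɯ/ harmonizes with /ø/ ([+round]) → [u]

[løsojodu]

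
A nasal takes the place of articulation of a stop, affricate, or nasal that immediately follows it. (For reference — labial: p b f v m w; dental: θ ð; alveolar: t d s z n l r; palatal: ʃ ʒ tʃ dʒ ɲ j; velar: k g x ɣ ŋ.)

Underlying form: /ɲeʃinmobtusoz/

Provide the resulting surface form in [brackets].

/n/ before /m/ (labial) → [m]

[ɲeʃimmobtusoz]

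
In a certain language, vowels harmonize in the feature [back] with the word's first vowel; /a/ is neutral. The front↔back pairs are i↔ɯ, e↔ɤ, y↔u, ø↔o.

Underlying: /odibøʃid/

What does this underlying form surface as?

[odɯboʃɯd]

/i/ harmonizes with /o/ ([+back]) → [ɯ]
/ø/ harmonizes with /o/ ([+back]) → [o]
/i/ harmonizes with /o/ ([+back]) → [ɯ]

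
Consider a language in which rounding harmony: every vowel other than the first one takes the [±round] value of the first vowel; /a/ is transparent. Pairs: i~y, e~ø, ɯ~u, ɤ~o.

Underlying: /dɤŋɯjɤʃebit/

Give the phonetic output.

no segment meets the rule's conditions; no change.

[dɤŋɯjɤʃebit]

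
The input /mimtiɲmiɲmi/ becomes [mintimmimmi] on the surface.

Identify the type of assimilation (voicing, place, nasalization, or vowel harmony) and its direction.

place assimilation, regressive

/m/→[n] /ɲ/→[m] /ɲ/→[m].
Each target copies a feature from the following segment, so the direction is regressive.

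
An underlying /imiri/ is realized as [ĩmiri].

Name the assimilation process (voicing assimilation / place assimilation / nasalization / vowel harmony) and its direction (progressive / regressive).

nasalization, regressive

/i/→[ĩ].
Each target copies a feature from the following segment, so the direction is regressive.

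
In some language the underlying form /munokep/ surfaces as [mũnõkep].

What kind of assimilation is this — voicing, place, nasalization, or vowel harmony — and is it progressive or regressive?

/u/→[ũ] /o/→[õ].
Each target copies a feature from the preceding segment, so the direction is progressive.

nasalization, progressive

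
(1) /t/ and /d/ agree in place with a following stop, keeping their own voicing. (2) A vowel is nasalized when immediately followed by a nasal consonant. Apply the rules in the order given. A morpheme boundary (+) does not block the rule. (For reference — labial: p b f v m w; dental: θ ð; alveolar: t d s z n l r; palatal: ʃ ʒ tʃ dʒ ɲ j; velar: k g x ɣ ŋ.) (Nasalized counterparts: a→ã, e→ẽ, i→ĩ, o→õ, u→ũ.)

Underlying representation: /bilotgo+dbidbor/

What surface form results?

Rule 1: /t/ before /g/ (velar) → [k]
Rule 1: /d/ before /b/ (labial) → [b]
Rule 1: /d/ before /b/ (labial) → [b]
After rule 1: bilokgo+bbibbor
Rule 2: no segment meets the rule's conditions; no change.

[bilokgo+bbibbor]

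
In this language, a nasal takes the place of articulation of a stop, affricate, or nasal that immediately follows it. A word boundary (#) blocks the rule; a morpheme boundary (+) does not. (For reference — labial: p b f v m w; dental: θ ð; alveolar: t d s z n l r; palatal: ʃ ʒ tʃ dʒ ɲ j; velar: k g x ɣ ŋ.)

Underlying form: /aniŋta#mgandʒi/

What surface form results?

[aninta#ŋgaɲdʒi]

/ŋ/ before /t/ (alveolar) → [n]
/m/ before /g/ (velar) → [ŋ]
/n/ before /dʒ/ (palatal) → [ɲ]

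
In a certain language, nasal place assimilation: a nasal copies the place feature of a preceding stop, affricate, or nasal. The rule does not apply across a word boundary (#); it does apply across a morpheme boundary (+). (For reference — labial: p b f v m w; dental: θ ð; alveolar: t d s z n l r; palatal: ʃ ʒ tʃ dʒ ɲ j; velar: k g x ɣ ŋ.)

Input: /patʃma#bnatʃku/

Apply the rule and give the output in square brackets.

/m/ after /tʃ/ (palatal) → [ɲ]
/n/ after /b/ (labial) → [m]

[patʃɲa#bmatʃku]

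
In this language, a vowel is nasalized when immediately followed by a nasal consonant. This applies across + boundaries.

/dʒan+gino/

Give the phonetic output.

[dʒãn+gĩno]

/a/ before nasal /n/ → [ã]
/i/ before nasal /n/ → [ĩ]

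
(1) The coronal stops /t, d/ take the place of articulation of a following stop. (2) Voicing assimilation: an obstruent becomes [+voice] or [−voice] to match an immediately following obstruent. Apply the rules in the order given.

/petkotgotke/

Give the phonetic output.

[pekkoggokke]

Rule 1: /t/ before /k/ (velar) → [k]
Rule 1: /t/ before /g/ (velar) → [k]
Rule 1: /t/ before /k/ (velar) → [k]
After rule 1: pekkokgokke
Rule 2: /k/ before /g/ (voiced) → [g]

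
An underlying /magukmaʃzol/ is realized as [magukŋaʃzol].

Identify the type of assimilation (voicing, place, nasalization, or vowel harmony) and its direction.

place assimilation, progressive

/m/→[ŋ].
Each target copies a feature from the preceding segment, so the direction is progressive.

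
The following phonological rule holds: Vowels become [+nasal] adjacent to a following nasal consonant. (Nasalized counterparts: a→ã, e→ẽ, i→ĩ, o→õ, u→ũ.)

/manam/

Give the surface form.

[mãnãm]

/a/ before nasal /n/ → [ã]
/a/ before nasal /m/ → [ã]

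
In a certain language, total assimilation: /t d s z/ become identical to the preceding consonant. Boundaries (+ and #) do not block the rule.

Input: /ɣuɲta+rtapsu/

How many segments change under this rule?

3

/t/ after /ɲ/ → [ɲ] (total assimilation)
/t/ after /r/ → [r] (total assimilation)
/s/ after /p/ → [p] (total assimilation)
3 segments change.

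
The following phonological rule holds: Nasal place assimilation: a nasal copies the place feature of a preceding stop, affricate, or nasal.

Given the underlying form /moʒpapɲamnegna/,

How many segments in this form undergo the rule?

3

/ɲ/ after /p/ (labial) → [m]
/n/ after /m/ (labial) → [m]
/n/ after /g/ (velar) → [ŋ]
3 segments change.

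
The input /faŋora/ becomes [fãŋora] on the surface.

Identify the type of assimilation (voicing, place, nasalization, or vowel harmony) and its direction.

nasalization, regressive

/a/→[ã].
Each target copies a feature from the following segment, so the direction is regressive.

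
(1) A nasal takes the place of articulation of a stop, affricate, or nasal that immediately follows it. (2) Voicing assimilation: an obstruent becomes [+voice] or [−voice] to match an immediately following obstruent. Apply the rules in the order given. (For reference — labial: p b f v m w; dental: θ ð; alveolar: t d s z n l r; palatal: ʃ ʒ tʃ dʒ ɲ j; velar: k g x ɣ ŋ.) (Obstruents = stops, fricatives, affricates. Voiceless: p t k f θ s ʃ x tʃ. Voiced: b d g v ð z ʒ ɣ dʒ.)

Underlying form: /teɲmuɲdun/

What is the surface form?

[temmundun]

Rule 1: /ɲ/ before /m/ (labial) → [m]
Rule 1: /ɲ/ before /d/ (alveolar) → [n]
After rule 1: temmundun
Rule 2: no segment meets the rule's conditions; no change.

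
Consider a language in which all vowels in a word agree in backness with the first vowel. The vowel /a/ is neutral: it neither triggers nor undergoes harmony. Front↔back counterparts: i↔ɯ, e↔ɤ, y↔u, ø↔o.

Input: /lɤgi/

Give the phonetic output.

[lɤgɯ]

/i/ harmonizes with /ɤ/ ([+back]) → [ɯ]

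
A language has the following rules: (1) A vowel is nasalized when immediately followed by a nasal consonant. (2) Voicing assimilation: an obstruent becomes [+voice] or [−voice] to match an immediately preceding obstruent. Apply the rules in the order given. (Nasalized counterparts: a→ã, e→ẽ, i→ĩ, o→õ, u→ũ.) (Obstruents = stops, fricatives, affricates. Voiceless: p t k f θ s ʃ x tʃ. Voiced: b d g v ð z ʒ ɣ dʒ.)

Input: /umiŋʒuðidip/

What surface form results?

[ũmĩŋʒuðidip]

Rule 1: /u/ before nasal /m/ → [ũ]
Rule 1: /i/ before nasal /ŋ/ → [ĩ]
After rule 1: ũmĩŋʒuðidip
Rule 2: no segment meets the rule's conditions; no change.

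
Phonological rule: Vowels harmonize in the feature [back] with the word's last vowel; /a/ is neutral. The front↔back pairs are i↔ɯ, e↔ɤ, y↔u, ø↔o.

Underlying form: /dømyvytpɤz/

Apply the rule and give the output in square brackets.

/ø/ harmonizes with /ɤ/ ([+back]) → [o]
/y/ harmonizes with /ɤ/ ([+back]) → [u]
/y/ harmonizes with /ɤ/ ([+back]) → [u]

[domuvutpɤz]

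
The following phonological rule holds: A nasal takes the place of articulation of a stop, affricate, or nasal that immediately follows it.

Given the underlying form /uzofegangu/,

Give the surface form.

/n/ before /g/ (velar) → [ŋ]

[uzofegaŋgu]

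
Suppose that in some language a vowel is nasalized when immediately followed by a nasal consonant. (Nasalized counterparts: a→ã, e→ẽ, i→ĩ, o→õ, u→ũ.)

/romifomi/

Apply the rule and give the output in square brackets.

[rõmifõmi]

/o/ before nasal /m/ → [õ]
/o/ before nasal /m/ → [õ]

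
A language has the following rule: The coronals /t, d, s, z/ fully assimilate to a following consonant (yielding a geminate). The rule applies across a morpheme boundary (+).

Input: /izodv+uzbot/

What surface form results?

[izovv+ubbot]

/d/ before /v/ → [v] (total assimilation)
/z/ before /b/ → [b] (total assimilation)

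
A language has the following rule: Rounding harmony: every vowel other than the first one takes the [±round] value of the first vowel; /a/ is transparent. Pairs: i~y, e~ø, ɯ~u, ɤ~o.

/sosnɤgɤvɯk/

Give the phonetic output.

/ɤ/ harmonizes with /o/ ([+round]) → [o]
/ɤ/ harmonizes with /o/ ([+round]) → [o]
/ɯ/ harmonizes with /o/ ([+round]) → [u]

[sosnogovuk]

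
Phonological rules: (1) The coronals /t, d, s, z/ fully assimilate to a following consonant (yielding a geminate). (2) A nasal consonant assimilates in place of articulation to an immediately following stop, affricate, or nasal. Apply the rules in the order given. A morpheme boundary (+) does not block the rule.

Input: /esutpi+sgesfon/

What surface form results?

[esuppi+ggeffon]

Rule 1: /t/ before /p/ → [p] (total assimilation)
Rule 1: /s/ before /g/ → [g] (total assimilation)
Rule 1: /s/ before /f/ → [f] (total assimilation)
After rule 1: esuppi+ggeffon
Rule 2: no segment meets the rule's conditions; no change.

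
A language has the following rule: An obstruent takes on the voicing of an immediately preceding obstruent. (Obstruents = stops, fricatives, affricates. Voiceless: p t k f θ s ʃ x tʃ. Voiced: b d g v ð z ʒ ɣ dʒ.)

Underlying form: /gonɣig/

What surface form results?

[gonɣig]

no segment meets the rule's conditions; no change.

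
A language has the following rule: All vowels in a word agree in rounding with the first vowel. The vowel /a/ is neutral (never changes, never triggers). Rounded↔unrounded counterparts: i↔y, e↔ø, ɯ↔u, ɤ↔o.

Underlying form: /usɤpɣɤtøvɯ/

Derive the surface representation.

[usopɣotøvu]

/ɤ/ harmonizes with /u/ ([+round]) → [o]
/ɤ/ harmonizes with /u/ ([+round]) → [o]
/ɯ/ harmonizes with /u/ ([+round]) → [u]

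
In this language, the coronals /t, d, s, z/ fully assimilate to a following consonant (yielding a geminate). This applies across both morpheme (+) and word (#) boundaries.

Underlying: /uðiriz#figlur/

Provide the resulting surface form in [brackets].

/z/ before /f/ → [f] (total assimilation)

[uðirif#figlur]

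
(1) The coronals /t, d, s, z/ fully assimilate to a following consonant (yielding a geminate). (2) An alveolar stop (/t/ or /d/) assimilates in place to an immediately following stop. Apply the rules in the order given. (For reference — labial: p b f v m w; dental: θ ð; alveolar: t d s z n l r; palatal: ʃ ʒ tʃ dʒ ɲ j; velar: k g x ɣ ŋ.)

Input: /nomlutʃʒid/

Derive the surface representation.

Rule 1: no segment meets the rule's conditions; no change.
After rule 1: nomlutʃʒid
Rule 2: no segment meets the rule's conditions; no change.

[nomlutʃʒid]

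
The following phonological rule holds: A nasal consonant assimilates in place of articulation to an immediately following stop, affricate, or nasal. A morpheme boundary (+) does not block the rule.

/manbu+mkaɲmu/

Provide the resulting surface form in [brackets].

/n/ before /b/ (labial) → [m]
/m/ before /k/ (velar) → [ŋ]
/ɲ/ before /m/ (labial) → [m]

[mambu+ŋkammu]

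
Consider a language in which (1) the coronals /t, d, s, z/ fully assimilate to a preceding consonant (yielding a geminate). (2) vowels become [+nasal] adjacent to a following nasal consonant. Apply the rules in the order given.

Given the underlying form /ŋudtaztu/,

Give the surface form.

[ŋuddazzu]

Rule 1: /t/ after /d/ → [d] (total assimilation)
Rule 1: /t/ after /z/ → [z] (total assimilation)
After rule 1: ŋuddazzu
Rule 2: no segment meets the rule's conditions; no change.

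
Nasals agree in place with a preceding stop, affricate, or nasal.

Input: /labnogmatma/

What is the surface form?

[labmogŋatna]

/n/ after /b/ (labial) → [m]
/m/ after /g/ (velar) → [ŋ]
/m/ after /t/ (alveolar) → [n]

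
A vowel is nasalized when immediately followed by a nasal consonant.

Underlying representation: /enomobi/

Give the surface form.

/e/ before nasal /n/ → [ẽ]
/o/ before nasal /m/ → [õ]

[ẽnõmobi]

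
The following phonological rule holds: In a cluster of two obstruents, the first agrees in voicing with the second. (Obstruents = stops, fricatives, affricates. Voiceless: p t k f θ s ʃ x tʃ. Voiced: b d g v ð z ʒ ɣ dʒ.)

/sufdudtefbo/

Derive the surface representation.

/f/ before /d/ (voiced) → [v]
/d/ before /t/ (voiceless) → [t]
/f/ before /b/ (voiced) → [v]

[suvduttevbo]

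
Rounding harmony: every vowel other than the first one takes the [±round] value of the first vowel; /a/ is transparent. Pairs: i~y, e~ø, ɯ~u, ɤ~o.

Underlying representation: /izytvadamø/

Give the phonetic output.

[izitvadame]

/y/ harmonizes with /i/ ([-round]) → [i]
/ø/ harmonizes with /i/ ([-round]) → [e]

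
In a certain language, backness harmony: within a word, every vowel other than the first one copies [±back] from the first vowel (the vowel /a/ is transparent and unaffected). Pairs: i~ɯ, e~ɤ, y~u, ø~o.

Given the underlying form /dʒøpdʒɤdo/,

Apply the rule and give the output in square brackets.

[dʒøpdʒedø]

/ɤ/ harmonizes with /ø/ ([-back]) → [e]
/o/ harmonizes with /ø/ ([-back]) → [ø]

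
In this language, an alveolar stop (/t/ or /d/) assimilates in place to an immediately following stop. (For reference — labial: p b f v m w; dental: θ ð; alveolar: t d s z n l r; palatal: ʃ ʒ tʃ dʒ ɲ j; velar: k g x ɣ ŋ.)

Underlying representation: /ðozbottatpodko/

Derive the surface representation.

/t/ before /p/ (labial) → [p]
/d/ before /k/ (velar) → [g]

[ðozbottappogko]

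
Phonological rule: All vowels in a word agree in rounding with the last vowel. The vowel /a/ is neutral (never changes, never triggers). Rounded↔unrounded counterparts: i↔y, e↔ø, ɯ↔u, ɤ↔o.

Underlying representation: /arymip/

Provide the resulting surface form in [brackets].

[arimip]

/y/ harmonizes with /i/ ([-round]) → [i]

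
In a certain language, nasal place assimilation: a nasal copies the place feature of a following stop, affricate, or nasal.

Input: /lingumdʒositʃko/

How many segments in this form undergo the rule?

/n/ before /g/ (velar) → [ŋ]
/m/ before /dʒ/ (palatal) → [ɲ]
2 segments change.

2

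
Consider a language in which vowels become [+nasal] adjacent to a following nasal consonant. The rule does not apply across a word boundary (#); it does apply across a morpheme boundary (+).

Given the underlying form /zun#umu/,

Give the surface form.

/u/ before nasal /n/ → [ũ]
/u/ before nasal /m/ → [ũ]

[zũn#ũmu]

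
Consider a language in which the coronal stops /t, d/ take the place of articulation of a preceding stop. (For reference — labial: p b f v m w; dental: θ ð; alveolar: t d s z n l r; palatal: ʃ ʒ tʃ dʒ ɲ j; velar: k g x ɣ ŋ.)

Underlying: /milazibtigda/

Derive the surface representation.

[milazibpigga]

/t/ after /b/ (labial) → [p]
/d/ after /g/ (velar) → [g]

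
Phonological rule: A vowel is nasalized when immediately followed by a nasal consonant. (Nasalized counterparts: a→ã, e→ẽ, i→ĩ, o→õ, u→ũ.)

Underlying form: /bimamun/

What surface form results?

[bĩmãmũn]

/i/ before nasal /m/ → [ĩ]
/a/ before nasal /m/ → [ã]
/u/ before nasal /n/ → [ũ]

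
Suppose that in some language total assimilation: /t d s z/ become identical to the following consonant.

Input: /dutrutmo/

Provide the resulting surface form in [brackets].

[durrummo]

/t/ before /r/ → [r] (total assimilation)
/t/ before /m/ → [m] (total assimilation)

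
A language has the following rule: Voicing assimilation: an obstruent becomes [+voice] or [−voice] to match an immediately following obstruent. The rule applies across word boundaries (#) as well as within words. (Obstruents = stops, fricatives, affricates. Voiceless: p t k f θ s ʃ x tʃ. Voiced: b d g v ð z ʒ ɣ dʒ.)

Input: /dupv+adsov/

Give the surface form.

[dubv+atsov]

/p/ before /v/ (voiced) → [b]
/d/ before /s/ (voiceless) → [t]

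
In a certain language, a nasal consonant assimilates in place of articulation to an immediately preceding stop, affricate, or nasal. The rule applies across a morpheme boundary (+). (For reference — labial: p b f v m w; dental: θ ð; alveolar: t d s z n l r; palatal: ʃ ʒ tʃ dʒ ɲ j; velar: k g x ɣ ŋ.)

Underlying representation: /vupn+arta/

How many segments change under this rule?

1

/n/ after /p/ (labial) → [m]
1 segment changes.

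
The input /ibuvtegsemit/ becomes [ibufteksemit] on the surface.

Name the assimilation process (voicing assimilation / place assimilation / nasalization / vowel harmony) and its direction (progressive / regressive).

/v/→[f] /g/→[k].
Each target copies a feature from the following segment, so the direction is regressive.

voicing assimilation, regressive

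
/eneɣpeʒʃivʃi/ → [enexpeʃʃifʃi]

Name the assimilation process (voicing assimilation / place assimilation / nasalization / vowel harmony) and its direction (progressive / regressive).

voicing assimilation, regressive

/ɣ/→[x] /ʒ/→[ʃ] /v/→[f].
Each target copies a feature from the following segment, so the direction is regressive.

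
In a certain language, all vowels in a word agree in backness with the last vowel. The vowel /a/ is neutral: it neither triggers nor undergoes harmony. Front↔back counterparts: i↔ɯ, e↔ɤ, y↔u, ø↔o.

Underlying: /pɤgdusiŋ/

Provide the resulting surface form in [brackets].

[pegdysiŋ]

/ɤ/ harmonizes with /i/ ([-back]) → [e]
/u/ harmonizes with /i/ ([-back]) → [y]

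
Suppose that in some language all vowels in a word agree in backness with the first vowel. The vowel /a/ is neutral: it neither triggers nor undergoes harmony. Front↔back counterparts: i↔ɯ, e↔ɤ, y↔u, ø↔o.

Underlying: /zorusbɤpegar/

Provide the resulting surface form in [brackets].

/e/ harmonizes with /o/ ([+back]) → [ɤ]

[zorusbɤpɤgar]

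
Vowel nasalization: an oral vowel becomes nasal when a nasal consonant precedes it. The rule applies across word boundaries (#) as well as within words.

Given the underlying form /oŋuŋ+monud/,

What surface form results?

[oŋũŋ+mõnũd]

/u/ after nasal /ŋ/ → [ũ]
/o/ after nasal /m/ → [õ]
/u/ after nasal /n/ → [ũ]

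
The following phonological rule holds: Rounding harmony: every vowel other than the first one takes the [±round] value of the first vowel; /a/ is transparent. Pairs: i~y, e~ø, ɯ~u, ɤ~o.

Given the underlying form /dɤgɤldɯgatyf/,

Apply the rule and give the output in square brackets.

[dɤgɤldɯgatif]

/y/ harmonizes with /ɤ/ ([-round]) → [i]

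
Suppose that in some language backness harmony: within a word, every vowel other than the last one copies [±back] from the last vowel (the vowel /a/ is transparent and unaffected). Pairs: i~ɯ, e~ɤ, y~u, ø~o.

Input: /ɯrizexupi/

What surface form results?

[irizexypi]

/ɯ/ harmonizes with /i/ ([-back]) → [i]
/u/ harmonizes with /i/ ([-back]) → [y]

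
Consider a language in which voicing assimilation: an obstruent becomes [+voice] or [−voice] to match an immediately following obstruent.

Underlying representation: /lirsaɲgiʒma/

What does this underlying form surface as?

[lirsaɲgiʒma]

no segment meets the rule's conditions; no change.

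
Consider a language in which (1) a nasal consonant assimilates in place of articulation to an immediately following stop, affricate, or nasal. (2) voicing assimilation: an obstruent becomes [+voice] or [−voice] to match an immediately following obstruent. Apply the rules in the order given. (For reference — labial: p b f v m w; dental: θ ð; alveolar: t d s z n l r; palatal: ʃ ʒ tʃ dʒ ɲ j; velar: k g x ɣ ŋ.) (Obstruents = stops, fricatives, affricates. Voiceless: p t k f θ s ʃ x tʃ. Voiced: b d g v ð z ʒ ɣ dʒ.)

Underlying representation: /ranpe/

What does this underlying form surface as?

[rampe]

Rule 1: /n/ before /p/ (labial) → [m]
After rule 1: rampe
Rule 2: no segment meets the rule's conditions; no change.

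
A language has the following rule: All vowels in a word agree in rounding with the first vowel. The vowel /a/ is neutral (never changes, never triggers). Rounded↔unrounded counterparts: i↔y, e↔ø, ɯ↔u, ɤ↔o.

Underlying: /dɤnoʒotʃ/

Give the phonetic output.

[dɤnɤʒɤtʃ]

/o/ harmonizes with /ɤ/ ([-round]) → [ɤ]
/o/ harmonizes with /ɤ/ ([-round]) → [ɤ]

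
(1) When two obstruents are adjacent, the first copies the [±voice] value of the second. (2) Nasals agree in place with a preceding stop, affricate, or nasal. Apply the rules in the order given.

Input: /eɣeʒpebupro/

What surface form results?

[eɣeʃpebupro]

Rule 1: /ʒ/ before /p/ (voiceless) → [ʃ]
After rule 1: eɣeʃpebupro
Rule 2: no segment meets the rule's conditions; no change.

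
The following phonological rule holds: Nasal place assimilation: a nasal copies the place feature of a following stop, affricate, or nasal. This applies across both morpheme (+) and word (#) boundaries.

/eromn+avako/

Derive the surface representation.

/m/ before /n/ (alveolar) → [n]

[eronn+avako]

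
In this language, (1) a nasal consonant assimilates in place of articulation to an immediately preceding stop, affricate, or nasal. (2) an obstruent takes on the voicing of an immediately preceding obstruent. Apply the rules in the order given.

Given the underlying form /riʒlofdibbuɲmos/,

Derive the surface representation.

[riʒloftibbuɲɲos]

Rule 1: /m/ after /ɲ/ (palatal) → [ɲ]
After rule 1: riʒlofdibbuɲɲos
Rule 2: /d/ after /f/ (voiceless) → [t]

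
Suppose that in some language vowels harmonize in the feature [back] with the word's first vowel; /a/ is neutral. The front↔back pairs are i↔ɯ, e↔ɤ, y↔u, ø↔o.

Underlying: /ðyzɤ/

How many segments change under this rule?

1

/ɤ/ harmonizes with /y/ ([-back]) → [e]
1 segment changes.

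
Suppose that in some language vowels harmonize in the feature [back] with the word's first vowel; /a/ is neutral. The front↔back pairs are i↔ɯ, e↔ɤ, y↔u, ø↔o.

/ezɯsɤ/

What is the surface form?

/ɯ/ harmonizes with /e/ ([-back]) → [i]
/ɤ/ harmonizes with /e/ ([-back]) → [e]

[ezise]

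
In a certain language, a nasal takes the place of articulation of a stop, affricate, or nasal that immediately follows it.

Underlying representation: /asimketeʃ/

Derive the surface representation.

/m/ before /k/ (velar) → [ŋ]

[asiŋketeʃ]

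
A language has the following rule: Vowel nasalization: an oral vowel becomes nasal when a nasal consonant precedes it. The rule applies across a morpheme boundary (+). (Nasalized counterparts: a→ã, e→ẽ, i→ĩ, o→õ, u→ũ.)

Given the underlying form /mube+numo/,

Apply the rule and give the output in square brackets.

[mũbe+nũmõ]

/u/ after nasal /m/ → [ũ]
/u/ after nasal /n/ → [ũ]
/o/ after nasal /m/ → [õ]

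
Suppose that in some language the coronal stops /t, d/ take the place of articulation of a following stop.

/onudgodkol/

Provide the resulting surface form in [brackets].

/d/ before /g/ (velar) → [g]
/d/ before /k/ (velar) → [g]

[onuggogkol]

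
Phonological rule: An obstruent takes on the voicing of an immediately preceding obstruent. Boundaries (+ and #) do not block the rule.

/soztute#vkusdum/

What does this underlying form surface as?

[sozdute#vgustum]

/t/ after /z/ (voiced) → [d]
/k/ after /v/ (voiced) → [g]
/d/ after /s/ (voiceless) → [t]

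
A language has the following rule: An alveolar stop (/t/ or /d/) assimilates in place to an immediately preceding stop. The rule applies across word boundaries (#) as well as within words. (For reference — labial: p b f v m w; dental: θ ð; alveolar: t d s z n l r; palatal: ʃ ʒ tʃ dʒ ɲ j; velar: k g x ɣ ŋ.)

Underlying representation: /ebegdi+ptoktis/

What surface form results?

/d/ after /g/ (velar) → [g]
/t/ after /p/ (labial) → [p]
/t/ after /k/ (velar) → [k]

[ebeggi+ppokkis]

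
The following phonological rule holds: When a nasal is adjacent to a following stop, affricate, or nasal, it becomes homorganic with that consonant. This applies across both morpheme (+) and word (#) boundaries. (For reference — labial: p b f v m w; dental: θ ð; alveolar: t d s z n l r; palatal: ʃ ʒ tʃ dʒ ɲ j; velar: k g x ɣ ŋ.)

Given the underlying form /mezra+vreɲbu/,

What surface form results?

[mezra+vrembu]

/ɲ/ before /b/ (labial) → [m]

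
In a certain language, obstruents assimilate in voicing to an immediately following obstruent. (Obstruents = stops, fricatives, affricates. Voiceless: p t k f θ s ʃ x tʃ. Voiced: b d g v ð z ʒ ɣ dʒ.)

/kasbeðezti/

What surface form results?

[kazbeðesti]

/s/ before /b/ (voiced) → [z]
/z/ before /t/ (voiceless) → [s]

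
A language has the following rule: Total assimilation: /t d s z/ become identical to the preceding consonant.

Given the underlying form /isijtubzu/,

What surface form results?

[isijjubbu]

/t/ after /j/ → [j] (total assimilation)
/z/ after /b/ → [b] (total assimilation)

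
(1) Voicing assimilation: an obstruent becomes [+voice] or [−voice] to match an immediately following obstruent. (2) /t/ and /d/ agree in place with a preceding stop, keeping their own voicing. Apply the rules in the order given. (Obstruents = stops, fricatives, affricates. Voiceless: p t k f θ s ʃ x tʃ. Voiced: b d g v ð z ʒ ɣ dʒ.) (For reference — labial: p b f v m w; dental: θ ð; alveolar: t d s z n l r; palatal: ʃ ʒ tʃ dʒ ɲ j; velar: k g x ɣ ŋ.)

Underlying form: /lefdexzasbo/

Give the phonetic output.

[levdeɣzazbo]

Rule 1: /f/ before /d/ (voiced) → [v]
Rule 1: /x/ before /z/ (voiced) → [ɣ]
Rule 1: /s/ before /b/ (voiced) → [z]
After rule 1: levdeɣzazbo
Rule 2: no segment meets the rule's conditions; no change.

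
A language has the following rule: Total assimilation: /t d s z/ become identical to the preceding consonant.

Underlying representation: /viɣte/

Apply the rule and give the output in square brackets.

/t/ after /ɣ/ → [ɣ] (total assimilation)

[viɣɣe]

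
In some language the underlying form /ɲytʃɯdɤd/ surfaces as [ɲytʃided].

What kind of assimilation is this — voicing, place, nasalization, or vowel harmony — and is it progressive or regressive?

/ɯ/→[i] /ɤ/→[e].
Vowels agree with the first vowel, so the harmony is progressive.

vowel harmony, progressive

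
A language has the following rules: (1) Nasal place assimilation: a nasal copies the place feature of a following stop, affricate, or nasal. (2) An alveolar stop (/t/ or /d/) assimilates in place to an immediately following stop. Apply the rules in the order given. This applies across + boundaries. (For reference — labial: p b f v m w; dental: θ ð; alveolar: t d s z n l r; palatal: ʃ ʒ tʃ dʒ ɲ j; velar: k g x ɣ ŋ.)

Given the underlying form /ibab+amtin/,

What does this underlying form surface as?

Rule 1: /m/ before /t/ (alveolar) → [n]
After rule 1: ibab+antin
Rule 2: no segment meets the rule's conditions; no change.

[ibab+antin]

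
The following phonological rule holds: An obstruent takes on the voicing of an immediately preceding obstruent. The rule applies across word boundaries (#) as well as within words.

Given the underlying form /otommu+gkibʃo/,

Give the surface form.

[otommu+ggibʒo]

/k/ after /g/ (voiced) → [g]
/ʃ/ after /b/ (voiced) → [ʒ]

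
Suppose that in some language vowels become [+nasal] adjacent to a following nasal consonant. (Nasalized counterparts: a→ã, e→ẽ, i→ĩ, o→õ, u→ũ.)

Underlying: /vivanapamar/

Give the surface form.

/a/ before nasal /n/ → [ã]
/a/ before nasal /m/ → [ã]

[vivãnapãmar]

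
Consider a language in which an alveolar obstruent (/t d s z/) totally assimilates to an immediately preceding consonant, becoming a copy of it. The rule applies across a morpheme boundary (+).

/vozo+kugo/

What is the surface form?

[vozo+kugo]

no segment meets the rule's conditions; no change.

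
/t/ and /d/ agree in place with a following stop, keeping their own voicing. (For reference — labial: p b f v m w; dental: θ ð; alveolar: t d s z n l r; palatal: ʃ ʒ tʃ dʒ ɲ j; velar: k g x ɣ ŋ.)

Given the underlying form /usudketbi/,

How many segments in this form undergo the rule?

2

/d/ before /k/ (velar) → [g]
/t/ before /b/ (labial) → [p]
2 segments change.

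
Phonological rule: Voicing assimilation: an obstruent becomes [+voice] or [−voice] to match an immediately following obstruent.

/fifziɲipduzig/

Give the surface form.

/f/ before /z/ (voiced) → [v]
/p/ before /d/ (voiced) → [b]

[fivziɲibduzig]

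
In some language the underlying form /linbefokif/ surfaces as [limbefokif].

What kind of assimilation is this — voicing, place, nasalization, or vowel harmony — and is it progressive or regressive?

place assimilation, regressive

/n/→[m].
Each target copies a feature from the following segment, so the direction is regressive.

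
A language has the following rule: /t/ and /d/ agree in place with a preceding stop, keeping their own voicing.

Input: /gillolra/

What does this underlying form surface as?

no segment meets the rule's conditions; no change.

[gillolra]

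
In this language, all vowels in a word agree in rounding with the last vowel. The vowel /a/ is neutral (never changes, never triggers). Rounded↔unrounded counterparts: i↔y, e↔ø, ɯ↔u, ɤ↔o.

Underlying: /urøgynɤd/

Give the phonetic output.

[ɯreginɤd]

/u/ harmonizes with /ɤ/ ([-round]) → [ɯ]
/ø/ harmonizes with /ɤ/ ([-round]) → [e]
/y/ harmonizes with /ɤ/ ([-round]) → [i]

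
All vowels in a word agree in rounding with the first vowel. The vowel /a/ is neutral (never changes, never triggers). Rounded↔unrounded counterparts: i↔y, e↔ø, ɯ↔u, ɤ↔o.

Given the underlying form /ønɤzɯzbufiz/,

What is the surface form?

/ɤ/ harmonizes with /ø/ ([+round]) → [o]
/ɯ/ harmonizes with /ø/ ([+round]) → [u]
/i/ harmonizes with /ø/ ([+round]) → [y]

[ønozuzbufyz]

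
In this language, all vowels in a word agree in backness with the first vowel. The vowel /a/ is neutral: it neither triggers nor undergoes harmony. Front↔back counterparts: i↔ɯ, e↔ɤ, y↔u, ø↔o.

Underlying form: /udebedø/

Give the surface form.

[udɤbɤdo]

/e/ harmonizes with /u/ ([+back]) → [ɤ]
/e/ harmonizes with /u/ ([+back]) → [ɤ]
/ø/ harmonizes with /u/ ([+back]) → [o]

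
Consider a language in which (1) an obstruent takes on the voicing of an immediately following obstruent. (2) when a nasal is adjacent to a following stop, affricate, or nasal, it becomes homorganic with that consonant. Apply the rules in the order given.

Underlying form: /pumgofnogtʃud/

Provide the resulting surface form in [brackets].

[puŋgofnoktʃud]

Rule 1: /g/ before /tʃ/ (voiceless) → [k]
After rule 1: pumgofnoktʃud
Rule 2: /m/ before /g/ (velar) → [ŋ]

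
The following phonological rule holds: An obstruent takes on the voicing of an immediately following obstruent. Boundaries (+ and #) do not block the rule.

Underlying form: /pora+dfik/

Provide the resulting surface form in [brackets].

[pora+tfik]

/d/ before /f/ (voiceless) → [t]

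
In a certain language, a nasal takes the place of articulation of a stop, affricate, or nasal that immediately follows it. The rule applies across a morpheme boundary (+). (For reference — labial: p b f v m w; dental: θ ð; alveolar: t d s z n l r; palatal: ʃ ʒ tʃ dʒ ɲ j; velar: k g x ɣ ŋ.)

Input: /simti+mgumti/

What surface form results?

[sinti+ŋgunti]

/m/ before /t/ (alveolar) → [n]
/m/ before /g/ (velar) → [ŋ]
/m/ before /t/ (alveolar) → [n]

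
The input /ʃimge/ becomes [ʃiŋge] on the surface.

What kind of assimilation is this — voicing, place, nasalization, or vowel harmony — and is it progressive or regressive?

/m/→[ŋ].
Each target copies a feature from the following segment, so the direction is regressive.

place assimilation, regressive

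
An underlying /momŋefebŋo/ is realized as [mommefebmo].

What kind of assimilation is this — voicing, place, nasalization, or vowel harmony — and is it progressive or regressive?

place assimilation, progressive

/ŋ/→[m] /ŋ/→[m].
Each target copies a feature from the preceding segment, so the direction is progressive.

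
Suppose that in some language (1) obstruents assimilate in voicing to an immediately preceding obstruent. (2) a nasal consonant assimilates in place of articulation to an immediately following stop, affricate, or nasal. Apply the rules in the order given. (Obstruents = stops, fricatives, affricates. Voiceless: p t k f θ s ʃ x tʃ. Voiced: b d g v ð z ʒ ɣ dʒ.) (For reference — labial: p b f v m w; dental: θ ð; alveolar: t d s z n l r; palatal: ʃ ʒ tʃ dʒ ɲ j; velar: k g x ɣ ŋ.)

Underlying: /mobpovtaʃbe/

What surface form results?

Rule 1: /p/ after /b/ (voiced) → [b]
Rule 1: /t/ after /v/ (voiced) → [d]
Rule 1: /b/ after /ʃ/ (voiceless) → [p]
After rule 1: mobbovdaʃpe
Rule 2: no segment meets the rule's conditions; no change.

[mobbovdaʃpe]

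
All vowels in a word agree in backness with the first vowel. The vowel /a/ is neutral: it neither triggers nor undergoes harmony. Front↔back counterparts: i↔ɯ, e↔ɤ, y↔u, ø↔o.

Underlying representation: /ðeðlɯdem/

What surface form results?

[ðeðlidem]

/ɯ/ harmonizes with /e/ ([-back]) → [i]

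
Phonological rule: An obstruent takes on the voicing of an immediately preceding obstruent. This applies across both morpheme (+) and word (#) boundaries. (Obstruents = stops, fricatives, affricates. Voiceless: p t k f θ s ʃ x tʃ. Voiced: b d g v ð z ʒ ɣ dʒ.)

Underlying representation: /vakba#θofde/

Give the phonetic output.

[vakpa#θofte]

/b/ after /k/ (voiceless) → [p]
/d/ after /f/ (voiceless) → [t]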